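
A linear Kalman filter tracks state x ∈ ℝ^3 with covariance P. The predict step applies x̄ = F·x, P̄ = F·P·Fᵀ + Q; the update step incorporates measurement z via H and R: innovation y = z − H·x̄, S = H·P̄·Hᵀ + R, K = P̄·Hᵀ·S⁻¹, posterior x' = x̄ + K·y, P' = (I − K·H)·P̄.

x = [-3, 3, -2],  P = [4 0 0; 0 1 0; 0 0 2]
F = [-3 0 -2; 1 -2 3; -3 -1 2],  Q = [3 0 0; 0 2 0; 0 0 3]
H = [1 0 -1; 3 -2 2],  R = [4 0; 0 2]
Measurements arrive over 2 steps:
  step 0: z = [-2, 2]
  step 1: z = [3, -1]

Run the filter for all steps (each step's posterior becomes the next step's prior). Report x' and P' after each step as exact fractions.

step 0: x' = [-39944/26365, -99537/26365, -12178/26365], P' = [28484/26365 49602/26365 11488/26365; 49602/26365 178186/26365 102014/26365; 11488/26365 102014/26365 89256/26365]
step 1: x' = [598074559/400300423, 853883236/400300423, -211374650/400300423], P' = [437741830/400300423 661577844/400300423 92992582/400300423; 661577844/400300423 2186100090/400300423 1208316100/400300423; 92992582/400300423 1208316100/400300423 1150465170/400300423]

step 0: x̄ = F·x = [13, -15, 2]
step 0: P̄ = F·P·Fᵀ + Q = [47 -24 28; -24 28 2; 28 2 48]
step 0: y = z − H·x̄ = [-13, -71]
step 0: S = H·P̄·Hᵀ + R = [43 69; 69 1337]
step 0: K = P̄·Hᵀ·S⁻¹ = [4249/26365 4612/26365; -13103/26365 -1769/26365; -19442/26365 4474/26365]
step 0: x' = x̄ + K·y = [-39944/26365, -99537/26365, -12178/26365]
step 0: P' = (I − K·H)·P̄ = [28484/26365 49602/26365 11488/26365; 49602/26365 178186/26365 102014/26365; 11488/26365 102014/26365 89256/26365]
step 1: x̄ = F·x = [144188/26365, 122596/26365, 195013/26365]
step 1: P̄ = F·P·Fᵀ + Q = [830331/26365 -41688/26365 252166/26365; -41688/26365 243614/26365 259952/26365; 252166/26365 259952/26365 622361/26365]
step 1: y = z − H·x̄ = [25984/5273, -603763/26365]
step 1: S = H·P̄·Hᵀ + R = [210764/5273 319477/5273; 319477/5273 12436241/26365]
step 1: K = P̄·Hᵀ·S⁻¹ = [86187312/400300423 88027483/400300423; -136684564/400300423 14582776/400300423; -264368147/400300423 81637943/400300423]
step 1: x' = x̄ + K·y = [598074559/400300423, 853883236/400300423, -211374650/400300423]
step 1: P' = (I − K·H)·P̄ = [437741830/400300423 661577844/400300423 92992582/400300423; 661577844/400300423 2186100090/400300423 1208316100/400300423; 92992582/400300423 1208316100/400300423 1150465170/400300423]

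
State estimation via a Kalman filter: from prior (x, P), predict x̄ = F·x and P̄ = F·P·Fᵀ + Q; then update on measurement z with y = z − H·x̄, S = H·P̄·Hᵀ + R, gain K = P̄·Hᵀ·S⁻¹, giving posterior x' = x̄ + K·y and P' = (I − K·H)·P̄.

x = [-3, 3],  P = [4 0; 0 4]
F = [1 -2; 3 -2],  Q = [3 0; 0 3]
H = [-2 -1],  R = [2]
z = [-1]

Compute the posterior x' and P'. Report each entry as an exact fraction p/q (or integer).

x̄ = F·x = [-9, -15]
P̄ = F·P·Fᵀ + Q = [23 28; 28 55]
y = z − H·x̄ = [-34]
S = H·P̄·Hᵀ + R = [261]
K = P̄·Hᵀ·S⁻¹ = [-74/261; -37/87]
x' = x̄ + K·y = [167/261, -47/87]
P' = (I − K·H)·P̄ = [527/261 -302/87; -302/87 226/29]

x' = [167/261, -47/87]
P' = [527/261 -302/87; -302/87 226/29]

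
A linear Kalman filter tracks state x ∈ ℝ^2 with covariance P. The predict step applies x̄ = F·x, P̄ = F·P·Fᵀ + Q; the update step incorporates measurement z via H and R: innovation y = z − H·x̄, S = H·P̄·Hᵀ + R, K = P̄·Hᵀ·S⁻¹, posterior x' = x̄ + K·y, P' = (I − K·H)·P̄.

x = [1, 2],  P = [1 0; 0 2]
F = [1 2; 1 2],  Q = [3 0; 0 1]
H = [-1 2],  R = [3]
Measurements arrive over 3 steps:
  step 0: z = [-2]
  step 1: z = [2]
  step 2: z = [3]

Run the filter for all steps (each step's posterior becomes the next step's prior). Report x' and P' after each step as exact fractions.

step 0: x̄ = F·x = [5, 5]
step 0: P̄ = F·P·Fᵀ + Q = [12 9; 9 10]
step 0: y = z − H·x̄ = [-7]
step 0: S = H·P̄·Hᵀ + R = [19]
step 0: K = P̄·Hᵀ·S⁻¹ = [6/19; 11/19]
step 0: x' = x̄ + K·y = [53/19, 18/19]
step 0: P' = (I − K·H)·P̄ = [192/19 105/19; 105/19 69/19]
step 1: x̄ = F·x = [89/19, 89/19]
step 1: P̄ = F·P·Fᵀ + Q = [945/19 888/19; 888/19 907/19]
step 1: y = z − H·x̄ = [-51/19]
step 1: S = H·P̄·Hᵀ + R = [1078/19]
step 1: K = P̄·Hᵀ·S⁻¹ = [831/1078; 463/539]
step 1: x' = x̄ + K·y = [2819/1078, 1282/539]
step 1: P' = (I − K·H)·P̄ = [17271/1078 4941/539; 4941/539 3165/539]
step 2: x̄ = F·x = [7947/1078, 7947/1078]
step 2: P̄ = F·P·Fᵀ + Q = [85353/1078 82119/1078; 82119/1078 83197/1078]
step 2: y = z − H·x̄ = [-4713/1078]
step 2: S = H·P̄·Hᵀ + R = [92899/1078]
step 2: K = P̄·Hᵀ·S⁻¹ = [78885/92899; 84275/92899]
step 2: x' = x̄ + K·y = [339966/92899, 316401/92899]
step 2: P' = (I − K·H)·P̄ = [1582899/92899 909777/92899; 909777/92899 581301/92899]

step 0: x' = [53/19, 18/19], P' = [192/19 105/19; 105/19 69/19]
step 1: x' = [2819/1078, 1282/539], P' = [17271/1078 4941/539; 4941/539 3165/539]
step 2: x' = [339966/92899, 316401/92899], P' = [1582899/92899 909777/92899; 909777/92899 581301/92899]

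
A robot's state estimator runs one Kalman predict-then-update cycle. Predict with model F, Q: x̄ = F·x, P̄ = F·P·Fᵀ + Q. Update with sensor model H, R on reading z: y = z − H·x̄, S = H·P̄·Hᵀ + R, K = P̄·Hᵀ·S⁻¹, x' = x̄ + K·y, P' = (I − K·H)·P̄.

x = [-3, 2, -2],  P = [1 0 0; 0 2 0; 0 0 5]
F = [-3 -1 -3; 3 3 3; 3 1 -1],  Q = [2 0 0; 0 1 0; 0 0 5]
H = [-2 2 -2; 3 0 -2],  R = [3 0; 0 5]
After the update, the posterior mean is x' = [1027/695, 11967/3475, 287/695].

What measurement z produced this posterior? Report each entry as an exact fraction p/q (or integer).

x̄ = F·x = [13, -9, -5]
P̄ = F·P·Fᵀ + Q = [58 -60 4; -60 73 0; 4 0 21]
S = H·P̄·Hᵀ + R = [1123 -632; -632 563]
K = P̄·Hᵀ·S⁻¹ = [-6492/46565 6442/46565; 35998/232825 -34028/232825; -9422/46565 -13058/46565]
x' − x̄ = [-8008/695, 43242/3475, 3762/695] = K·y
y = (KᵀK)⁻¹·Kᵀ·(x' − x̄) = [37, -46]
z = y + H·x̄ = [37, -46] + [-34, 49] = [3, 3]

z = [3, 3]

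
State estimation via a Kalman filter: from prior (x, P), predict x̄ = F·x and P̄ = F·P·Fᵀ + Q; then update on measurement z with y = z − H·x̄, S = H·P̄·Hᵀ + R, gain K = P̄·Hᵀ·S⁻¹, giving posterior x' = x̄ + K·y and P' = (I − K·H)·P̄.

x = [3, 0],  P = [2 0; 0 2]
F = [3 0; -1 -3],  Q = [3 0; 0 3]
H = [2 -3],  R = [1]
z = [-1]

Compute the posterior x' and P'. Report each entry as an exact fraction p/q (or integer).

x̄ = F·x = [9, -3]
P̄ = F·P·Fᵀ + Q = [21 -6; -6 23]
y = z − H·x̄ = [-28]
S = H·P̄·Hᵀ + R = [364]
K = P̄·Hᵀ·S⁻¹ = [15/91; -81/364]
x' = x̄ + K·y = [57/13, 42/13]
P' = (I − K·H)·P̄ = [1011/91 669/91; 669/91 1811/364]

x' = [57/13, 42/13]
P' = [1011/91 669/91; 669/91 1811/364]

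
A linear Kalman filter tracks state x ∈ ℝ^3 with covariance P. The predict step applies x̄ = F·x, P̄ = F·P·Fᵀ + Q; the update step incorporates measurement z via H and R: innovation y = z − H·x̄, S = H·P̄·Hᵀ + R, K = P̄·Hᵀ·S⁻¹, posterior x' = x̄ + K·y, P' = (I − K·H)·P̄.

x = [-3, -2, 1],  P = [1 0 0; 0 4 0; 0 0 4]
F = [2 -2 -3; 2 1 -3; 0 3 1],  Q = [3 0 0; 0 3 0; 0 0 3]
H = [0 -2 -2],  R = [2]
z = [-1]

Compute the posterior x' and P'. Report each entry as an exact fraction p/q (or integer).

x' = [-1037/181, -440/181, 514/181]
P' = [10647/181 6168/181 -6172/181; 6168/181 4089/181 -4042/181; -6172/181 -4042/181 4085/181]

x̄ = F·x = [-5, -11, -5]
P̄ = F·P·Fᵀ + Q = [59 32 -36; 32 47 0; -36 0 43]
y = z − H·x̄ = [-33]
S = H·P̄·Hᵀ + R = [362]
K = P̄·Hᵀ·S⁻¹ = [4/181; -47/181; -43/181]
x' = x̄ + K·y = [-1037/181, -440/181, 514/181]
P' = (I − K·H)·P̄ = [10647/181 6168/181 -6172/181; 6168/181 4089/181 -4042/181; -6172/181 -4042/181 4085/181]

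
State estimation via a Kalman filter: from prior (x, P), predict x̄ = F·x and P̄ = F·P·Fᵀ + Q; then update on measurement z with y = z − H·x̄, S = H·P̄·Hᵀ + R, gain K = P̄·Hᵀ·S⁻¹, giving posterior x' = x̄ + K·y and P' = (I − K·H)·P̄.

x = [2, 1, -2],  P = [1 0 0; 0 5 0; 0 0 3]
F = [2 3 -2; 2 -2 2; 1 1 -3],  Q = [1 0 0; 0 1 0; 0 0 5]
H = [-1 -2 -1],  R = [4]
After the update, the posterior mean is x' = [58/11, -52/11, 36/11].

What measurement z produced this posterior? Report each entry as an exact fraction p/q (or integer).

x̄ = F·x = [11, -2, 9]
P̄ = F·P·Fᵀ + Q = [62 -38 35; -38 37 -26; 35 -26 38]
S = H·P̄·Hᵀ + R = [66]
K = P̄·Hᵀ·S⁻¹ = [-7/22; -5/33; -7/22]
x' − x̄ = [-63/11, -30/11, -63/11] = K·y
y = (KᵀK)⁻¹·Kᵀ·(x' − x̄) = [18]
z = y + H·x̄ = [18] + [-16] = [2]

z = [2]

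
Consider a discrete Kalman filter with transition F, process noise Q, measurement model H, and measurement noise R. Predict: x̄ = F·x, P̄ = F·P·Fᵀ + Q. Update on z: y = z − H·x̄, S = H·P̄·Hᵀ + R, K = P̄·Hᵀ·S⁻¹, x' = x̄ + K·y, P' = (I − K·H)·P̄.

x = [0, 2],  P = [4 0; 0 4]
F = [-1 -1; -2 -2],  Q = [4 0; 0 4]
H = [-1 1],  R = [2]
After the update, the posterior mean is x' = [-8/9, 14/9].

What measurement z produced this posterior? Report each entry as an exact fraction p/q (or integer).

z = [3]

x̄ = F·x = [-2, -4]
P̄ = F·P·Fᵀ + Q = [12 16; 16 36]
S = H·P̄·Hᵀ + R = [18]
K = P̄·Hᵀ·S⁻¹ = [2/9; 10/9]
x' − x̄ = [10/9, 50/9] = K·y
y = (KᵀK)⁻¹·Kᵀ·(x' − x̄) = [5]
z = y + H·x̄ = [5] + [-2] = [3]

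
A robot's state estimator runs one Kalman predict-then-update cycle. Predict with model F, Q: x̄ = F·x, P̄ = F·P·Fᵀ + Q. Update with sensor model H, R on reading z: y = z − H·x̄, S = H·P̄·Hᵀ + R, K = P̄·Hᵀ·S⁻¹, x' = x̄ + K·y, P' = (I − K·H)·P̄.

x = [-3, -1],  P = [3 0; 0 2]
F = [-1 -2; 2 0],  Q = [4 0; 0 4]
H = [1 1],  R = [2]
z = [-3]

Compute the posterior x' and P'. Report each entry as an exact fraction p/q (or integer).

x' = [29/7, -146/21]
P' = [78/7 -72/7; -72/7 236/21]

x̄ = F·x = [5, -6]
P̄ = F·P·Fᵀ + Q = [15 -6; -6 16]
y = z − H·x̄ = [-2]
S = H·P̄·Hᵀ + R = [21]
K = P̄·Hᵀ·S⁻¹ = [3/7; 10/21]
x' = x̄ + K·y = [29/7, -146/21]
P' = (I − K·H)·P̄ = [78/7 -72/7; -72/7 236/21]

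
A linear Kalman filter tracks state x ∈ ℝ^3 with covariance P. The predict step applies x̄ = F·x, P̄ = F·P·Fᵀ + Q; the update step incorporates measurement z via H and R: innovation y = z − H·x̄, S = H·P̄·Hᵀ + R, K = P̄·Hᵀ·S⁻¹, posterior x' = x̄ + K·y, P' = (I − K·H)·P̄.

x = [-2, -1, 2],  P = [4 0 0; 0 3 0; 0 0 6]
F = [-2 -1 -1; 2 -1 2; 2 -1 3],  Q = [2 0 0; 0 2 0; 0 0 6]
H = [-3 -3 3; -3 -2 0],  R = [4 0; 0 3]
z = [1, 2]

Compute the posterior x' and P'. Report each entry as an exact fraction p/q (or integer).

x' = [38129/53037, -33791/17679, -44729/53037]
P' = [268838/53037 -131270/17679 -138008/53037; -131270/17679 68360/5893 80270/17679; -138008/53037 80270/17679 132494/53037]

x̄ = F·x = [3, 1, 3]
P̄ = F·P·Fᵀ + Q = [27 -25 -31; -25 45 55; -31 55 79]
y = z − H·x̄ = [4, 13]
S = H·P̄·Hᵀ + R = [481 87; 87 126]
K = P̄·Hᵀ·S⁻¹ = [-3259/17679 -6298/53037; 1615/5893 -5450/17679; 7423/17679 -22532/53037]
x' = x̄ + K·y = [38129/53037, -33791/17679, -44729/53037]
P' = (I − K·H)·P̄ = [268838/53037 -131270/17679 -138008/53037; -131270/17679 68360/5893 80270/17679; -138008/53037 80270/17679 132494/53037]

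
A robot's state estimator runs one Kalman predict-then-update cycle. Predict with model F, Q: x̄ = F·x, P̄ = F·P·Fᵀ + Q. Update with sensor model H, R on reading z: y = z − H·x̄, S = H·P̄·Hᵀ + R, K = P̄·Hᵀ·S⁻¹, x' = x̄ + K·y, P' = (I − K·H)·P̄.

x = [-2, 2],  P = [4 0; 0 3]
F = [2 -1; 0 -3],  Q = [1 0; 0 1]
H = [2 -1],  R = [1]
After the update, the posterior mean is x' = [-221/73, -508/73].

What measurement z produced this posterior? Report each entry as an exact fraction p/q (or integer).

x̄ = F·x = [-6, -6]
P̄ = F·P·Fᵀ + Q = [20 9; 9 28]
S = H·P̄·Hᵀ + R = [73]
K = P̄·Hᵀ·S⁻¹ = [31/73; -10/73]
x' − x̄ = [217/73, -70/73] = K·y
y = (KᵀK)⁻¹·Kᵀ·(x' − x̄) = [7]
z = y + H·x̄ = [7] + [-6] = [1]

z = [1]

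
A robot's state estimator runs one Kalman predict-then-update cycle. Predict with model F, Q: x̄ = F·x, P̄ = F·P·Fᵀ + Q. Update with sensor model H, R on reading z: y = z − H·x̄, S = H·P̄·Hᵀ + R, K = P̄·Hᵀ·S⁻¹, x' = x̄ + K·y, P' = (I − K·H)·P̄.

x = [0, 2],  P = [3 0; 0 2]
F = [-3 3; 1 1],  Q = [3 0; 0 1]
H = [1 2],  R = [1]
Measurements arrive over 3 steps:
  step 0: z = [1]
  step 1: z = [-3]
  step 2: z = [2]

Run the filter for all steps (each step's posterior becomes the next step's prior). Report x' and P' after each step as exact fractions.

step 0: x' = [-12/61, 41/61], P' = [1164/61 -561/61; -561/61 285/61]
step 1: x' = [-80847/14387, 19043/14387], P' = [160710/14387 -71331/14387; -71331/14387 34735/14387]
step 2: x' = [14833734/1857491, -5485732/1857491], P' = [21009984/1857491 -9339855/1857491; -9339855/1857491 4548135/1857491]

step 0: x̄ = F·x = [6, 2]
step 0: P̄ = F·P·Fᵀ + Q = [48 -3; -3 6]
step 0: y = z − H·x̄ = [-9]
step 0: S = H·P̄·Hᵀ + R = [61]
step 0: K = P̄·Hᵀ·S⁻¹ = [42/61; 9/61]
step 0: x' = x̄ + K·y = [-12/61, 41/61]
step 0: P' = (I − K·H)·P̄ = [1164/61 -561/61; -561/61 285/61]
step 1: x̄ = F·x = [159/61, 29/61]
step 1: P̄ = F·P·Fᵀ + Q = [23322/61 -2637/61; -2637/61 388/61]
step 1: y = z − H·x̄ = [-400/61]
step 1: S = H·P̄·Hᵀ + R = [14387/61]
step 1: K = P̄·Hᵀ·S⁻¹ = [18048/14387; -1861/14387]
step 1: x' = x̄ + K·y = [-80847/14387, 19043/14387]
step 1: P' = (I − K·H)·P̄ = [160710/14387 -71331/14387; -71331/14387 34735/14387]
step 2: x̄ = F·x = [299670/14387, -61804/14387]
step 2: P̄ = F·P·Fᵀ + Q = [3086124/14387 -377925/14387; -377925/14387 67170/14387]
step 2: y = z − H·x̄ = [-147288/14387]
step 2: S = H·P̄·Hᵀ + R = [1857491/14387]
step 2: K = P̄·Hᵀ·S⁻¹ = [2330274/1857491; -243585/1857491]
step 2: x' = x̄ + K·y = [14833734/1857491, -5485732/1857491]
step 2: P' = (I − K·H)·P̄ = [21009984/1857491 -9339855/1857491; -9339855/1857491 4548135/1857491]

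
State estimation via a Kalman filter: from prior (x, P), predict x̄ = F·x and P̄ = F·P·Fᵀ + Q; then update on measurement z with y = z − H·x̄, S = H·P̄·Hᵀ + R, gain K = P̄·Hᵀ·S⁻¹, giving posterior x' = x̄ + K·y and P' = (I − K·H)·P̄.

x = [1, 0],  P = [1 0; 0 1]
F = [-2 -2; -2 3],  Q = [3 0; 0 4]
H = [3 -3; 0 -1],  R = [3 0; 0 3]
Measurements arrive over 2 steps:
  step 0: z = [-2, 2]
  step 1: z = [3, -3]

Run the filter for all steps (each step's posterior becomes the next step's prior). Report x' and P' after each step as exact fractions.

step 0: x' = [-2158/857, -1600/857], P' = [1863/857 1641/857; 1641/857 1698/857]
step 1: x' = [260767/76652, 590664/249119], P' = [148293/76652 31464/19163; 31464/19163 418398/249119]

step 0: x̄ = F·x = [-2, -2]
step 0: P̄ = F·P·Fᵀ + Q = [11 -2; -2 17]
step 0: y = z − H·x̄ = [-2, 0]
step 0: S = H·P̄·Hᵀ + R = [291 57; 57 20]
step 0: K = P̄·Hᵀ·S⁻¹ = [222/857 -547/857; -57/857 -566/857]
step 0: x' = x̄ + K·y = [-2158/857, -1600/857]
step 0: P' = (I − K·H)·P̄ = [1863/857 1641/857; 1641/857 1698/857]
step 1: x̄ = F·x = [7516/857, -484/857]
step 1: P̄ = F·P·Fᵀ + Q = [29943/857 -6018/857; -6018/857 6470/857]
step 1: y = z − H·x̄ = [-21429/857, -3055/857]
step 1: S = H·P̄·Hᵀ + R = [438612/857 37464/857; 37464/857 9041/857]
step 1: K = P̄·Hᵀ·S⁻¹ = [22437/76652 -10488/19163; -9366/249119 -139466/249119]
step 1: x' = x̄ + K·y = [260767/76652, 590664/249119]
step 1: P' = (I − K·H)·P̄ = [148293/76652 31464/19163; 31464/19163 418398/249119]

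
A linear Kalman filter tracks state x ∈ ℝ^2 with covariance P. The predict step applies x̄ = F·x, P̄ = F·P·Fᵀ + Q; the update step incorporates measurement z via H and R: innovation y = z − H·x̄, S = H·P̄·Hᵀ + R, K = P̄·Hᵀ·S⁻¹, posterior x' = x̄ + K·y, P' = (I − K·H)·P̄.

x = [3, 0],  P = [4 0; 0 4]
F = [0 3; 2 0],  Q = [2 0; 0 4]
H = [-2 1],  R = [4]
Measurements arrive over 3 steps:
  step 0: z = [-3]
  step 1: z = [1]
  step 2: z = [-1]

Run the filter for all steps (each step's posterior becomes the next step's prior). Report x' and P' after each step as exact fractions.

step 0: x̄ = F·x = [0, 6]
step 0: P̄ = F·P·Fᵀ + Q = [38 0; 0 20]
step 0: y = z − H·x̄ = [-9]
step 0: S = H·P̄·Hᵀ + R = [176]
step 0: K = P̄·Hᵀ·S⁻¹ = [-19/44; 5/44]
step 0: x' = x̄ + K·y = [171/44, 219/44]
step 0: P' = (I − K·H)·P̄ = [57/11 95/11; 95/11 195/11]
step 1: x̄ = F·x = [657/44, 171/22]
step 1: P̄ = F·P·Fᵀ + Q = [1777/11 570/11; 570/11 272/11]
step 1: y = z − H·x̄ = [254/11]
step 1: S = H·P̄·Hᵀ + R = [5144/11]
step 1: K = P̄·Hᵀ·S⁻¹ = [-373/643; -217/1286]
step 1: x' = x̄ + K·y = [3953/2572, 4985/1286]
step 1: P' = (I − K·H)·P̄ = [2689/643 3886/643; 3886/643 7338/643]
step 2: x̄ = F·x = [14955/1286, 3953/1286]
step 2: P̄ = F·P·Fᵀ + Q = [67328/643 23316/643; 23316/643 13328/643]
step 2: y = z − H·x̄ = [24671/1286]
step 2: S = H·P̄·Hᵀ + R = [191948/643]
step 2: K = P̄·Hᵀ·S⁻¹ = [-27835/47987; -8326/47987]
step 2: x' = x̄ + K·y = [24050/47987, -24445/95974]
step 2: P' = (I − K·H)·P̄ = [204852/47987 298364/47987; 298364/47987 563424/47987]

step 0: x' = [171/44, 219/44], P' = [57/11 95/11; 95/11 195/11]
step 1: x' = [3953/2572, 4985/1286], P' = [2689/643 3886/643; 3886/643 7338/643]
step 2: x' = [24050/47987, -24445/95974], P' = [204852/47987 298364/47987; 298364/47987 563424/47987]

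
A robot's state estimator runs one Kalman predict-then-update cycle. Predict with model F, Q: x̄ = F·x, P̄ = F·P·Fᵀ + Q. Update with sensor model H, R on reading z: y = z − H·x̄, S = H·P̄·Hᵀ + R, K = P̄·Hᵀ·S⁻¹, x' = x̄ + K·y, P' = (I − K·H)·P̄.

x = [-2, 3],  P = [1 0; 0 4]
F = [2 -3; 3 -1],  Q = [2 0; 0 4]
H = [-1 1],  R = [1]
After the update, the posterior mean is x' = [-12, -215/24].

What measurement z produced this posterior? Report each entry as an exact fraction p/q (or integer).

x̄ = F·x = [-13, -9]
P̄ = F·P·Fᵀ + Q = [42 18; 18 17]
S = H·P̄·Hᵀ + R = [24]
K = P̄·Hᵀ·S⁻¹ = [-1; -1/24]
x' − x̄ = [1, 1/24] = K·y
y = (KᵀK)⁻¹·Kᵀ·(x' − x̄) = [-1]
z = y + H·x̄ = [-1] + [4] = [3]

z = [3]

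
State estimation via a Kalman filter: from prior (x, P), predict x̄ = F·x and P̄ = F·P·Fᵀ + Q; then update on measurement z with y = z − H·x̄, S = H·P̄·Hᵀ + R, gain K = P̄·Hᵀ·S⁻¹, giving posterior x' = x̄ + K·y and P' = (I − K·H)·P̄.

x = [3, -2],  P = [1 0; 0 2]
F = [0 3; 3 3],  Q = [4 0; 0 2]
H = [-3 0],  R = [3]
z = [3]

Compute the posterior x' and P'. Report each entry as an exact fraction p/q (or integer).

x̄ = F·x = [-6, 3]
P̄ = F·P·Fᵀ + Q = [22 18; 18 29]
y = z − H·x̄ = [-15]
S = H·P̄·Hᵀ + R = [201]
K = P̄·Hᵀ·S⁻¹ = [-22/67; -18/67]
x' = x̄ + K·y = [-72/67, 471/67]
P' = (I − K·H)·P̄ = [22/67 18/67; 18/67 971/67]

x' = [-72/67, 471/67]
P' = [22/67 18/67; 18/67 971/67]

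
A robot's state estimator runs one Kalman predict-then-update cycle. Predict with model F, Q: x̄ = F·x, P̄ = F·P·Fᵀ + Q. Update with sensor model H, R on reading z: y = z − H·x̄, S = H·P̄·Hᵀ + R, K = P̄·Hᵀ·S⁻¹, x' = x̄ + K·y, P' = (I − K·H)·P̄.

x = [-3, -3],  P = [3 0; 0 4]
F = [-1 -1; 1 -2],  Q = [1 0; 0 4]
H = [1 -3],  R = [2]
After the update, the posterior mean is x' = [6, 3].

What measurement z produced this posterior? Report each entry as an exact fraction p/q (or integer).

x̄ = F·x = [6, 3]
P̄ = F·P·Fᵀ + Q = [8 5; 5 23]
S = H·P̄·Hᵀ + R = [187]
K = P̄·Hᵀ·S⁻¹ = [-7/187; -64/187]
x' − x̄ = [0, 0] = K·y
y = (KᵀK)⁻¹·Kᵀ·(x' − x̄) = [0]
z = y + H·x̄ = [0] + [-3] = [-3]

z = [-3]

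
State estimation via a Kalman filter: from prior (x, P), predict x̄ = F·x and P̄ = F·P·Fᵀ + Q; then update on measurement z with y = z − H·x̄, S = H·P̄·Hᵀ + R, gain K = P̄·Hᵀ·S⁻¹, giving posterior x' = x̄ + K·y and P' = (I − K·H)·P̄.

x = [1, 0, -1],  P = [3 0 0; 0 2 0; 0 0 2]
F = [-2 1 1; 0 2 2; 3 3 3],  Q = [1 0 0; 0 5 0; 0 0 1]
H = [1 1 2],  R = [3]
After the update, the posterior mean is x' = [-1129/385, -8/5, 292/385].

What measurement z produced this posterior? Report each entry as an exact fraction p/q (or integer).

x̄ = F·x = [-3, -2, 0]
P̄ = F·P·Fᵀ + Q = [17 8 -6; 8 21 24; -6 24 64]
S = H·P̄·Hᵀ + R = [385]
K = P̄·Hᵀ·S⁻¹ = [13/385; 1/5; 146/385]
x' − x̄ = [26/385, 2/5, 292/385] = K·y
y = (KᵀK)⁻¹·Kᵀ·(x' − x̄) = [2]
z = y + H·x̄ = [2] + [-5] = [-3]

z = [-3]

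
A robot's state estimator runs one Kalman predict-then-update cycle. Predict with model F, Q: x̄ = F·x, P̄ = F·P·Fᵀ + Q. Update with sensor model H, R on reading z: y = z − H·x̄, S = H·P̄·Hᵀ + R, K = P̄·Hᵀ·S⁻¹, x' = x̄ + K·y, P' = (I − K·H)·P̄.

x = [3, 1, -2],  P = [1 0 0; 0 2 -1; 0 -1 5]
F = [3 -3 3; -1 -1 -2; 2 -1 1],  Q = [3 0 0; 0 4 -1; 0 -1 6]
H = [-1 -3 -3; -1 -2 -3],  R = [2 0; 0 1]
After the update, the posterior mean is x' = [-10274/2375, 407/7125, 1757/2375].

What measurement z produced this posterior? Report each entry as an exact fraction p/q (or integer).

z = [2, 2]

x̄ = F·x = [0, 0, 3]
P̄ = F·P·Fᵀ + Q = [93 -30 33; -30 23 -12; 33 -12 19]
S = H·P̄·Hᵀ + R = [275 270; 270 291]
K = P̄·Hᵀ·S⁻¹ = [1986/2375 -584/475; -2091/2375 1262/1425; 702/2375 -238/475]
x' − x̄ = [-10274/2375, 407/7125, -5368/2375] = K·y
y = (KᵀK)⁻¹·Kᵀ·(x' − x̄) = [11, 11]
z = y + H·x̄ = [11, 11] + [-9, -9] = [2, 2]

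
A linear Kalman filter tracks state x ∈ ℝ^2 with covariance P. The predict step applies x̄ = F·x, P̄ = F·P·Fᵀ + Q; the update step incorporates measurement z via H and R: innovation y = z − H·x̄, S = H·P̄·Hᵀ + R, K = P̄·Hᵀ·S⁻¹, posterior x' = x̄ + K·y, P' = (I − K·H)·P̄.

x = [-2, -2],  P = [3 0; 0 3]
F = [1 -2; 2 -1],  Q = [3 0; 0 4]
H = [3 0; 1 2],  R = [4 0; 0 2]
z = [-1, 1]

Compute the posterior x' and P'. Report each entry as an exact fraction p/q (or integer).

x̄ = F·x = [2, -2]
P̄ = F·P·Fᵀ + Q = [18 12; 12 19]
y = z − H·x̄ = [-7, 3]
S = H·P̄·Hᵀ + R = [166 126; 126 144]
K = P̄·Hᵀ·S⁻¹ = [69/223 14/669; -31/223 941/2007]
x' = x̄ + K·y = [-23/223, 254/669]
P' = (I − K·H)·P̄ = [92/223 -124/669; -124/669 1127/2007]

x' = [-23/223, 254/669]
P' = [92/223 -124/669; -124/669 1127/2007]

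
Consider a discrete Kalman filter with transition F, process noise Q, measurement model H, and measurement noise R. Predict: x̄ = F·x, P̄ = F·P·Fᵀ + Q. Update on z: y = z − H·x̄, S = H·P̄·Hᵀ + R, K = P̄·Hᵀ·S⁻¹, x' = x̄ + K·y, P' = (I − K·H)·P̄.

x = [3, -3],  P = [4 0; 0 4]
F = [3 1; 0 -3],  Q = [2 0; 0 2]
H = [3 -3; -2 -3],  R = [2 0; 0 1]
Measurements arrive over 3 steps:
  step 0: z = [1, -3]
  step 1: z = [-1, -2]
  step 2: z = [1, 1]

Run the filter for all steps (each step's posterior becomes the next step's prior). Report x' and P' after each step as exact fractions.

step 0: x' = [134772/164185, 15951/32837], P' = [19644/164185 -438/32837; -438/32837 2476/32837]
step 1: x' = [50160109/162128711, 4485489/9536983], P' = [18719470/162128711 -120078/9536983; -120078/9536983 41206/560999]
step 2: x' = [4439526247/78659099270, -14448779397/39329549635], P' = [9078102193/78659099270 -494999838/39329549635; -494999838/39329549635 2888273276/39329549635]

step 0: x̄ = F·x = [6, 9]
step 0: P̄ = F·P·Fᵀ + Q = [42 -12; -12 38]
step 0: y = z − H·x̄ = [10, 36]
step 0: S = H·P̄·Hᵀ + R = [938 126; 126 367]
step 0: K = P̄·Hᵀ·S⁻¹ = [32751/164185 -4674/23455; -4371/32837 -936/4691]
step 0: x' = x̄ + K·y = [134772/164185, 15951/32837]
step 0: P' = (I − K·H)·P̄ = [19644/164185 -438/32837; -438/32837 2476/32837]
step 1: x̄ = F·x = [69153/23455, -47853/32837]
step 1: P̄ = F·P·Fᵀ + Q = [72058/23455 -498/4691; -498/4691 87958/32837]
step 1: y = z − H·x̄ = [-2334193/164185, -78023/164185]
step 1: S = H·P̄·Hᵀ + R = [9139874/164185 983964/164185; 983964/164185 5930759/164185]
step 1: K = P̄·Hᵀ·S⁻¹ = [31141194/162128711 -31314962/162128711; -1230870/9536983 -1861350/9536983]
step 1: x' = x̄ + K·y = [50160109/162128711, 4485489/9536983]
step 1: P' = (I − K·H)·P̄ = [18719470/162128711 -120078/9536983; -120078/9536983 41206/560999]
step 2: x̄ = F·x = [226733640/162128711, -13456467/9536983]
step 2: P̄ = F·P·Fᵀ + Q = [492393230/162128711 -1020804/9536983; -1020804/9536983 1492852/560999]
step 2: y = z − H·x̄ = [-1204352026/162128711, -70683826/162128711]
step 2: S = H·P̄·Hᵀ + R = [8951070568/162128711 980609676/162128711; 980609676/162128711 5806365667/162128711]
step 2: K = P̄·Hᵀ·S⁻¹ = [30204305607/157318198540 -7593102679/39329549635; -5074909671/39329549635 -7674820152/39329549635]
step 2: x' = x̄ + K·y = [4439526247/78659099270, -14448779397/39329549635]
step 2: P' = (I − K·H)·P̄ = [9078102193/78659099270 -494999838/39329549635; -494999838/39329549635 2888273276/39329549635]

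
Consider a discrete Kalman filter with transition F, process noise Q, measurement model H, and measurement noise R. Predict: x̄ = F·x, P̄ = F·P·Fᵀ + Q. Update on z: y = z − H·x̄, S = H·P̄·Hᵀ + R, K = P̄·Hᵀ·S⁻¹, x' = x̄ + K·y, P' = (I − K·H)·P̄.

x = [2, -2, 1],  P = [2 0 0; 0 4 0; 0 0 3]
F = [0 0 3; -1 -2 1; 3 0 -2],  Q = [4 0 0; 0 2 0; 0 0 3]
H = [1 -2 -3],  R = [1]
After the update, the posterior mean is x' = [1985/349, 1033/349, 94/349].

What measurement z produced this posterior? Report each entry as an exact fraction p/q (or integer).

x̄ = F·x = [3, 3, 4]
P̄ = F·P·Fᵀ + Q = [31 9 -18; 9 23 -12; -18 -12 33]
S = H·P̄·Hᵀ + R = [349]
K = P̄·Hᵀ·S⁻¹ = [67/349; -1/349; -93/349]
x' − x̄ = [938/349, -14/349, -1302/349] = K·y
y = (KᵀK)⁻¹·Kᵀ·(x' − x̄) = [14]
z = y + H·x̄ = [14] + [-15] = [-1]

z = [-1]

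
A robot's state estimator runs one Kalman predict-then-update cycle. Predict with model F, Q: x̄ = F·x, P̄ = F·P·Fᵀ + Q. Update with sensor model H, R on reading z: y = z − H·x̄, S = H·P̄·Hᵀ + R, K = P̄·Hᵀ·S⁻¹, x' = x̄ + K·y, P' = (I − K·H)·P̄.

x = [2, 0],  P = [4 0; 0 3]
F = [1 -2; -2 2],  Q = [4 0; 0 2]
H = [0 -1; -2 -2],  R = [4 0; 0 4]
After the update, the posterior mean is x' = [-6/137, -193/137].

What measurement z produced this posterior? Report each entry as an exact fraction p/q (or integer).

x̄ = F·x = [2, -4]
P̄ = F·P·Fᵀ + Q = [20 -20; -20 30]
S = H·P̄·Hᵀ + R = [34 20; 20 44]
K = P̄·Hᵀ·S⁻¹ = [110/137 -50/137; -115/137 -10/137]
x' − x̄ = [-280/137, 355/137] = K·y
y = (KᵀK)⁻¹·Kᵀ·(x' − x̄) = [-3, -1]
z = y + H·x̄ = [-3, -1] + [4, 4] = [1, 3]

z = [1, 3]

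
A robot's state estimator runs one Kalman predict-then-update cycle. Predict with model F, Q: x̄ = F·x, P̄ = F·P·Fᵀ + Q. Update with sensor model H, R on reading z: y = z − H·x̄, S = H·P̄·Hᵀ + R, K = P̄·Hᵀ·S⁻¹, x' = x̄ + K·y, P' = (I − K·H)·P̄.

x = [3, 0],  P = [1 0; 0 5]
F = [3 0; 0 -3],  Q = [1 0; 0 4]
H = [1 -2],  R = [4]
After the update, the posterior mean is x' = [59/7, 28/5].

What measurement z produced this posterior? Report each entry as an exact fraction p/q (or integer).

z = [-3]

x̄ = F·x = [9, 0]
P̄ = F·P·Fᵀ + Q = [10 0; 0 49]
S = H·P̄·Hᵀ + R = [210]
K = P̄·Hᵀ·S⁻¹ = [1/21; -7/15]
x' − x̄ = [-4/7, 28/5] = K·y
y = (KᵀK)⁻¹·Kᵀ·(x' − x̄) = [-12]
z = y + H·x̄ = [-12] + [9] = [-3]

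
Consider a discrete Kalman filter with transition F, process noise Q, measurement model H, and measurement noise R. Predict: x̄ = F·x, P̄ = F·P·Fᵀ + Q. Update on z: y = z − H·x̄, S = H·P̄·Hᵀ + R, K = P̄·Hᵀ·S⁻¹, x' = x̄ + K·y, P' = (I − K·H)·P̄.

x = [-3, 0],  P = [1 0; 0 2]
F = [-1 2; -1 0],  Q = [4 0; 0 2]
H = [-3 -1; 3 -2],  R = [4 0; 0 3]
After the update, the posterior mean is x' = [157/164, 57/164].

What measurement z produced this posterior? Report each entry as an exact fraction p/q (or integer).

z = [-2, 3]

x̄ = F·x = [3, 3]
P̄ = F·P·Fᵀ + Q = [13 1; 1 3]
S = H·P̄·Hᵀ + R = [130 -108; -108 120]
K = P̄·Hᵀ·S⁻¹ = [-67/328 245/1968; -87/328 -173/656]
x' − x̄ = [-335/164, -435/164] = K·y
y = (KᵀK)⁻¹·Kᵀ·(x' − x̄) = [10, 0]
z = y + H·x̄ = [10, 0] + [-12, 3] = [-2, 3]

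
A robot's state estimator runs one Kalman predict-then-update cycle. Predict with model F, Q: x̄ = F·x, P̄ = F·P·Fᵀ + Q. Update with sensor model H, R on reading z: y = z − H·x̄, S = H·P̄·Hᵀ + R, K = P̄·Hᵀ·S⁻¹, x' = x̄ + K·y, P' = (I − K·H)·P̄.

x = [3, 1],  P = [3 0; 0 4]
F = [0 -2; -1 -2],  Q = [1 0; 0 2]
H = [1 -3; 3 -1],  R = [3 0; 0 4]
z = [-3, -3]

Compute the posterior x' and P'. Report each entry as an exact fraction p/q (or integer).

x' = [-171/275, 164/275]
P' = [4143/7150 2313/7150; 2313/7150 3383/7150]

x̄ = F·x = [-2, -5]
P̄ = F·P·Fᵀ + Q = [17 16; 16 21]
y = z − H·x̄ = [-16, -2]
S = H·P̄·Hᵀ + R = [113 -46; -46 82]
K = P̄·Hᵀ·S⁻¹ = [-466/3575 2529/7150; -1306/3575 889/7150]
x' = x̄ + K·y = [-171/275, 164/275]
P' = (I − K·H)·P̄ = [4143/7150 2313/7150; 2313/7150 3383/7150]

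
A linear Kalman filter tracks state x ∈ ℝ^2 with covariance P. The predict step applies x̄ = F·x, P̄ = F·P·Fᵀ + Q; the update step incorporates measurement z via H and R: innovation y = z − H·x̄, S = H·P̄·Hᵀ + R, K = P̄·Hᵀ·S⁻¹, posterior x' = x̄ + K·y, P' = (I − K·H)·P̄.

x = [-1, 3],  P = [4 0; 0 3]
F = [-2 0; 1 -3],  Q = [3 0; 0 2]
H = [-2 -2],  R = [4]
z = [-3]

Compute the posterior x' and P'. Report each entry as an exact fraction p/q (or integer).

x̄ = F·x = [2, -10]
P̄ = F·P·Fᵀ + Q = [19 -8; -8 33]
y = z − H·x̄ = [-19]
S = H·P̄·Hᵀ + R = [148]
K = P̄·Hᵀ·S⁻¹ = [-11/74; -25/74]
x' = x̄ + K·y = [357/74, -265/74]
P' = (I − K·H)·P̄ = [582/37 -571/37; -571/37 596/37]

x' = [357/74, -265/74]
P' = [582/37 -571/37; -571/37 596/37]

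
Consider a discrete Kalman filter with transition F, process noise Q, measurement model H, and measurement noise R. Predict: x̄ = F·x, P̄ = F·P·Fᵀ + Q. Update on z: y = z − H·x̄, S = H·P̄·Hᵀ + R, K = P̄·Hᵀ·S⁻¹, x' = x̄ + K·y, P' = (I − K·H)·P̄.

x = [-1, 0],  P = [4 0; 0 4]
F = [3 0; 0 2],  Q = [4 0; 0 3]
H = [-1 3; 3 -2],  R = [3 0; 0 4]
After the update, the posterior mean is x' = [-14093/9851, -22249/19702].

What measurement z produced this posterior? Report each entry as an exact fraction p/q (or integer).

x̄ = F·x = [-3, 0]
P̄ = F·P·Fᵀ + Q = [40 0; 0 19]
S = H·P̄·Hᵀ + R = [214 -234; -234 440]
K = P̄·Hᵀ·S⁻¹ = [2620/9851 4080/9851; 4047/9851 2603/19702]
x' − x̄ = [15460/9851, -22249/19702] = K·y
y = (KᵀK)⁻¹·Kᵀ·(x' − x̄) = [-5, 7]
z = y + H·x̄ = [-5, 7] + [3, -9] = [-2, -2]

z = [-2, -2]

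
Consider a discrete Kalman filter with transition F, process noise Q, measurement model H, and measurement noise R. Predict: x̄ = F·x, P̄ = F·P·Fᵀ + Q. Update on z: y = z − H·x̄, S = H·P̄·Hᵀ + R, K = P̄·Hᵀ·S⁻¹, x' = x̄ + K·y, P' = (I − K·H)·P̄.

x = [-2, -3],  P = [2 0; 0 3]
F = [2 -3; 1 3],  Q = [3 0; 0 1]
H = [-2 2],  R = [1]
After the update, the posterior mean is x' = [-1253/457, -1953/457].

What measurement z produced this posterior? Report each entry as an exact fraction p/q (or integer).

x̄ = F·x = [5, -11]
P̄ = F·P·Fᵀ + Q = [38 -23; -23 30]
S = H·P̄·Hᵀ + R = [457]
K = P̄·Hᵀ·S⁻¹ = [-122/457; 106/457]
x' − x̄ = [-3538/457, 3074/457] = K·y
y = (KᵀK)⁻¹·Kᵀ·(x' − x̄) = [29]
z = y + H·x̄ = [29] + [-32] = [-3]

z = [-3]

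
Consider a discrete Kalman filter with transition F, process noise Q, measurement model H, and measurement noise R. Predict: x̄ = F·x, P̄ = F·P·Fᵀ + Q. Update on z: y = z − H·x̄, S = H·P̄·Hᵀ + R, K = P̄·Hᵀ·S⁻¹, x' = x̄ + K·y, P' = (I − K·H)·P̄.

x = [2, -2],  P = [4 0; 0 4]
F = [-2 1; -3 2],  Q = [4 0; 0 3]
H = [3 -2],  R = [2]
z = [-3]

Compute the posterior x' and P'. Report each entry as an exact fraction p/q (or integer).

x̄ = F·x = [-6, -10]
P̄ = F·P·Fᵀ + Q = [24 32; 32 55]
y = z − H·x̄ = [-5]
S = H·P̄·Hᵀ + R = [54]
K = P̄·Hᵀ·S⁻¹ = [4/27; -7/27]
x' = x̄ + K·y = [-182/27, -235/27]
P' = (I − K·H)·P̄ = [616/27 920/27; 920/27 1387/27]

x' = [-182/27, -235/27]
P' = [616/27 920/27; 920/27 1387/27]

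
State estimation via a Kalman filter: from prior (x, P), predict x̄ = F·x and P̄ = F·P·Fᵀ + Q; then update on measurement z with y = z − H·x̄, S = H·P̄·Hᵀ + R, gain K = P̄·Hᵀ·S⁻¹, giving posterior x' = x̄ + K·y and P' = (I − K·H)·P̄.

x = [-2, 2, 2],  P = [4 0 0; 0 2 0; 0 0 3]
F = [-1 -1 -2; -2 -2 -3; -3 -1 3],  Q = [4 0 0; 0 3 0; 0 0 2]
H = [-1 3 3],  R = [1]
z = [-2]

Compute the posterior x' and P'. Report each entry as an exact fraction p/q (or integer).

x̄ = F·x = [-4, -6, 10]
P̄ = F·P·Fᵀ + Q = [22 30 -4; 30 54 1; -4 1 67]
y = z − H·x̄ = [-18]
S = H·P̄·Hᵀ + R = [974]
K = P̄·Hᵀ·S⁻¹ = [28/487; 135/974; 104/487]
x' = x̄ + K·y = [-2452/487, -4137/487, 2998/487]
P' = (I − K·H)·P̄ = [9146/487 10830/487 -7772/487; 10830/487 34371/974 -13553/487; -7772/487 -13553/487 10997/487]

x' = [-2452/487, -4137/487, 2998/487]
P' = [9146/487 10830/487 -7772/487; 10830/487 34371/974 -13553/487; -7772/487 -13553/487 10997/487]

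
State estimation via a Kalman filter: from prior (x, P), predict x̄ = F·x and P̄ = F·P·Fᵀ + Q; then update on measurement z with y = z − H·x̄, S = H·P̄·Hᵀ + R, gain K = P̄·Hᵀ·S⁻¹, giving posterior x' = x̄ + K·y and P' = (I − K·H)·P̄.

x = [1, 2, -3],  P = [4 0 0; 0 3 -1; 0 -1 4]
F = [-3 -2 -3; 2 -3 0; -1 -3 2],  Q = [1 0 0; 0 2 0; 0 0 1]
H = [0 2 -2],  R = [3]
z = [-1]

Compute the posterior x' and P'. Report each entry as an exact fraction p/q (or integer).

x̄ = F·x = [2, -4, -13]
P̄ = F·P·Fᵀ + Q = [73 -15 1; -15 45 25; 1 25 60]
y = z − H·x̄ = [-19]
S = H·P̄·Hᵀ + R = [223]
K = P̄·Hᵀ·S⁻¹ = [-32/223; 40/223; -70/223]
x' = x̄ + K·y = [1054/223, -1652/223, -1569/223]
P' = (I − K·H)·P̄ = [15255/223 -2065/223 -2017/223; -2065/223 8435/223 8375/223; -2017/223 8375/223 8480/223]

x' = [1054/223, -1652/223, -1569/223]
P' = [15255/223 -2065/223 -2017/223; -2065/223 8435/223 8375/223; -2017/223 8375/223 8480/223]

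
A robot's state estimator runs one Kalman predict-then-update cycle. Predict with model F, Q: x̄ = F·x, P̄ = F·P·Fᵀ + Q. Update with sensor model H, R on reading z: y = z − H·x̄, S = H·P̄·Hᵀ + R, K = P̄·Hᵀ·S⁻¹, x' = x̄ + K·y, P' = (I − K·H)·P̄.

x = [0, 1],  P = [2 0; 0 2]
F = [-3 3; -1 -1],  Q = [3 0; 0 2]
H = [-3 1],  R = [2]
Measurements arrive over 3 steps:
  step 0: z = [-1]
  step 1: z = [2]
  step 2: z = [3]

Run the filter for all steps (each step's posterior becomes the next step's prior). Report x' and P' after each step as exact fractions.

step 0: x' = [24/359, -305/359], P' = [312/359 702/359; 702/359 2118/359]
step 1: x' = [-103425/130577, -44073/130577], P' = [69594/130577 136080/130577; 136080/130577 449852/130577]
step 2: x' = [-10361673/31714303, 62501088/31714303], P' = [16370022/31714303 31124688/31714303; 31124688/31714303 102324228/31714303]

step 0: x̄ = F·x = [3, -1]
step 0: P̄ = F·P·Fᵀ + Q = [39 0; 0 6]
step 0: y = z − H·x̄ = [9]
step 0: S = H·P̄·Hᵀ + R = [359]
step 0: K = P̄·Hᵀ·S⁻¹ = [-117/359; 6/359]
step 0: x' = x̄ + K·y = [24/359, -305/359]
step 0: P' = (I − K·H)·P̄ = [312/359 702/359; 702/359 2118/359]
step 1: x̄ = F·x = [-987/359, 281/359]
step 1: P̄ = F·P·Fᵀ + Q = [10311/359 -5418/359; -5418/359 4552/359]
step 1: y = z − H·x̄ = [-2524/359]
step 1: S = H·P̄·Hᵀ + R = [130577/359]
step 1: K = P̄·Hᵀ·S⁻¹ = [-36351/130577; 20806/130577]
step 1: x' = x̄ + K·y = [-103425/130577, -44073/130577]
step 1: P' = (I − K·H)·P̄ = [69594/130577 136080/130577; 136080/130577 449852/130577]
step 2: x̄ = F·x = [178056/130577, 147498/130577]
step 2: P̄ = F·P·Fᵀ + Q = [2617305/130577 -1140774/130577; -1140774/130577 1052760/130577]
step 2: y = z − H·x̄ = [778401/130577]
step 2: S = H·P̄·Hᵀ + R = [31714303/130577]
step 2: K = P̄·Hᵀ·S⁻¹ = [-8992689/31714303; 4475082/31714303]
step 2: x' = x̄ + K·y = [-10361673/31714303, 62501088/31714303]
step 2: P' = (I − K·H)·P̄ = [16370022/31714303 31124688/31714303; 31124688/31714303 102324228/31714303]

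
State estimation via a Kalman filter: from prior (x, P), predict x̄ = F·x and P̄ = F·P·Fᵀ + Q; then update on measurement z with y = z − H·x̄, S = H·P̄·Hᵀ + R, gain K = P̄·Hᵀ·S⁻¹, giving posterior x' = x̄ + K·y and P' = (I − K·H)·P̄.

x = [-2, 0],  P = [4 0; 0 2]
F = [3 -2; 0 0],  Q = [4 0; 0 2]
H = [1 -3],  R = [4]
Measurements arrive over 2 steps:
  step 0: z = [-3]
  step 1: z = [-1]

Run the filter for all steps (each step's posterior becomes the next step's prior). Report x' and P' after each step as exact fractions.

step 0: x̄ = F·x = [-6, 0]
step 0: P̄ = F·P·Fᵀ + Q = [48 0; 0 2]
step 0: y = z − H·x̄ = [3]
step 0: S = H·P̄·Hᵀ + R = [70]
step 0: K = P̄·Hᵀ·S⁻¹ = [24/35; -3/35]
step 0: x' = x̄ + K·y = [-138/35, -9/35]
step 0: P' = (I − K·H)·P̄ = [528/35 144/35; 144/35 52/35]
step 1: x̄ = F·x = [-396/35, 0]
step 1: P̄ = F·P·Fᵀ + Q = [3372/35 0; 0 2]
step 1: y = z − H·x̄ = [361/35]
step 1: S = H·P̄·Hᵀ + R = [4142/35]
step 1: K = P̄·Hᵀ·S⁻¹ = [1686/2071; -105/2071]
step 1: x' = x̄ + K·y = [-318/109, -57/109]
step 1: P' = (I − K·H)·P̄ = [37092/2071 10116/2071; 10116/2071 3512/2071]

step 0: x' = [-138/35, -9/35], P' = [528/35 144/35; 144/35 52/35]
step 1: x' = [-318/109, -57/109], P' = [37092/2071 10116/2071; 10116/2071 3512/2071]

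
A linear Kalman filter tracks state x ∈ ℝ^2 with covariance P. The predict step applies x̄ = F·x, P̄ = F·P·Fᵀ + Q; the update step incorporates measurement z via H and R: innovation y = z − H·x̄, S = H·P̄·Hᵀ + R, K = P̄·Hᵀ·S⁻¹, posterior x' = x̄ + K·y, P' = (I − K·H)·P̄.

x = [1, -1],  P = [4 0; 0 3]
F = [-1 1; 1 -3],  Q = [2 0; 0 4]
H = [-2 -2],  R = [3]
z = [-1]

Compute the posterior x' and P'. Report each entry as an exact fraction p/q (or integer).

x̄ = F·x = [-2, 4]
P̄ = F·P·Fᵀ + Q = [9 -13; -13 35]
y = z − H·x̄ = [3]
S = H·P̄·Hᵀ + R = [75]
K = P̄·Hᵀ·S⁻¹ = [8/75; -44/75]
x' = x̄ + K·y = [-42/25, 56/25]
P' = (I − K·H)·P̄ = [611/75 -623/75; -623/75 689/75]

x' = [-42/25, 56/25]
P' = [611/75 -623/75; -623/75 689/75]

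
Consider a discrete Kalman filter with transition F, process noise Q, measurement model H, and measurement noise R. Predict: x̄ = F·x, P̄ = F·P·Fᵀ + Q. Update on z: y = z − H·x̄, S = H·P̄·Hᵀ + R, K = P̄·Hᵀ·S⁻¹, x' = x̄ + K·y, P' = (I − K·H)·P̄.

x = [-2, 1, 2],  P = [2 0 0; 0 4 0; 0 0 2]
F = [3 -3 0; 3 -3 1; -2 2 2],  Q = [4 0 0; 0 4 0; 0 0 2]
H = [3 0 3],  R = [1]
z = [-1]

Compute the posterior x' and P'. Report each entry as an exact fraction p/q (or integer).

x̄ = F·x = [-9, -7, 10]
P̄ = F·P·Fᵀ + Q = [58 54 -36; 54 60 -32; -36 -32 34]
y = z − H·x̄ = [-4]
S = H·P̄·Hᵀ + R = [181]
K = P̄·Hᵀ·S⁻¹ = [66/181; 66/181; -6/181]
x' = x̄ + K·y = [-1893/181, -1531/181, 1834/181]
P' = (I − K·H)·P̄ = [6142/181 5418/181 -6120/181; 5418/181 6504/181 -5396/181; -6120/181 -5396/181 6118/181]

x' = [-1893/181, -1531/181, 1834/181]
P' = [6142/181 5418/181 -6120/181; 5418/181 6504/181 -5396/181; -6120/181 -5396/181 6118/181]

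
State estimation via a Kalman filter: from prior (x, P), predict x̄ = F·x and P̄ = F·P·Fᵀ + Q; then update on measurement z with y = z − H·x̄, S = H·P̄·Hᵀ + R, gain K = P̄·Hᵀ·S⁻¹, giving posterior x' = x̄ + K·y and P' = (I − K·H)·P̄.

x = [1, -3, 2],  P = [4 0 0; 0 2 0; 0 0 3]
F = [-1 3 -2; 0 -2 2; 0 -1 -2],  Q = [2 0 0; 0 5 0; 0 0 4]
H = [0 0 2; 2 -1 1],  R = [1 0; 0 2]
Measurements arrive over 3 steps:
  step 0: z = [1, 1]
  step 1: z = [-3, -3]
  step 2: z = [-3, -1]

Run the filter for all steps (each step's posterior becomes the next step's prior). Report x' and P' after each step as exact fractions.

step 0: x' = [-494/5983, -5522/17949, 10007/17949], P' = [8640/5983 12282/5983 -642/5983; 12282/5983 83564/17949 478/17949; -642/5983 478/17949 4406/17949]
step 1: x' = [-18518224/38263353, 65157859/114790059, -56983004/38263353], P' = [14477554/12754451 56465438/38263353 -1237758/12754451; 56465438/38263353 412400338/114790059 2086108/38263353; -1237758/12754451 2086108/38263353 3086544/12754451]
step 2: x' = [267747842561/578238233051, 149009906070/578238233051, -762665822287/578238233051], P' = [656577229398/578238233051 854086480292/578238233051 -56136945560/578238233051; 854086480292/578238233051 2076674710636/578238233051 31016868542/578238233051; -56136945560/578238233051 31016868542/578238233051 139837766866/578238233051]

step 0: x̄ = F·x = [-14, 10, -1]
step 0: P̄ = F·P·Fᵀ + Q = [36 -24 6; -24 25 -8; 6 -8 18]
step 0: y = z − H·x̄ = [3, 40]
step 0: S = H·P̄·Hᵀ + R = [73 76; 76 325]
step 0: K = P̄·Hᵀ·S⁻¹ = [-1284/5983 2178/5983; 956/17949 -4697/17949; 8812/17949 38/17949]
step 0: x' = x̄ + K·y = [-494/5983, -5522/17949, 10007/17949]
step 0: P' = (I − K·H)·P̄ = [8640/5983 12282/5983 -642/5983; 12282/5983 83564/17949 478/17949; -642/5983 478/17949 4406/17949]
step 1: x̄ = F·x = [-35098/17949, 31058/17949, -14492/17949]
step 1: P̄ = F·P·Fᵀ + Q = [597002/17949 -436684/17949 -201986/17949; -436684/17949 437801/17949 150460/17949; -201986/17949 150460/17949 174896/17949]
step 1: y = z − H·x̄ = [-24863/17949, 20633/5983]
step 1: S = H·P̄·Hᵀ + R = [717533/17949 -253024/5983; -253024/5983 1224825/5983]
step 1: K = P̄·Hᵀ·S⁻¹ = [-2475516/12754451 13343306/38263353; 4172216/38263353 -33674693/114790059; 6173088/12754451 -126512/38263353]
step 1: x' = x̄ + K·y = [-18518224/38263353, 65157859/114790059, -56983004/38263353]
step 1: P' = (I − K·H)·P̄ = [14477554/12754451 56465438/38263353 -1237758/12754451; 56465438/38263353 412400338/114790059 2086108/38263353; -1237758/12754451 2086108/38263353 3086544/12754451]
step 2: x̄ = F·x = [65880697/12754451, -472213742/114790059, 276740165/114790059]
step 2: P̄ = F·P·Fᵀ + Q = [338506630/12754451 -240206900/12754451 -111555784/12754451; -240206900/12754451 2284600639/114790059 726201740/114790059; -111555784/12754451 726201740/114790059 1007709454/114790059]
step 2: y = z − H·x̄ = [-897850507/114790059, -2049596512/114790059]
step 2: S = H·P̄·Hᵀ + R = [4145627875/114790059 -3452992796/114790059; -3452992796/114790059 18887165587/114790059]
step 2: K = P̄·Hᵀ·S⁻¹ = [-112273891120/578238233051 201465516472/578238233051; 62033737084/578238233051 -168742440755/578238233051; 279675533732/578238233051 -1726496398/578238233051]
step 2: x' = x̄ + K·y = [267747842561/578238233051, 149009906070/578238233051, -762665822287/578238233051]
step 2: P' = (I − K·H)·P̄ = [656577229398/578238233051 854086480292/578238233051 -56136945560/578238233051; 854086480292/578238233051 2076674710636/578238233051 31016868542/578238233051; -56136945560/578238233051 31016868542/578238233051 139837766866/578238233051]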